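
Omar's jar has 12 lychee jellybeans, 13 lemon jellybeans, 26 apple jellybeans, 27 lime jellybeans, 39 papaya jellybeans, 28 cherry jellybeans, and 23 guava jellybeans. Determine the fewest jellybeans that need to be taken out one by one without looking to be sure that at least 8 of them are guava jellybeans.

In the worst case for collecting guava jellybeans, every non-guava jellybean comes out first.
There are 12 + 13 + 26 + 27 + 39 + 28 = 145 non-guava jellybeans altogether.
After those, each further jellybean must be guava, so 145 + 8 = 153 draws guarantee 8 guava jellybeans.

153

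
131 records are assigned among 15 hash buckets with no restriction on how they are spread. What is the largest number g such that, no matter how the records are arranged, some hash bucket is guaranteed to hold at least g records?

By the pigeonhole principle, the 15 hash buckets are the holes and the 131 records are the pigeons.
If every hash bucket held at most 8 records, the total would be at most 15 × 8 = 120, which is less than 131.
So some hash bucket holds at least ⌈131/15⌉ = 9 records.

9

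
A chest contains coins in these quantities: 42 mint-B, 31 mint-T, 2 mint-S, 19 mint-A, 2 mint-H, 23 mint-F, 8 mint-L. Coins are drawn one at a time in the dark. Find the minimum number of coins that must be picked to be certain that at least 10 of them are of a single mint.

49

Put each drawn coin into a box by mint. The largest draw with every box below 10 takes min(count, 9) from each mint; mints with fewer than 9 contribute all they have.
Σ min(cᵢ, 9) = 9 + 9 + 2 + 9 + 2 + 9 + 8 = 48.
Draw number 48 + 1 = 49 must push one box to 10.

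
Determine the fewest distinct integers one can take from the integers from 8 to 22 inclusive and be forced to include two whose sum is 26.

11

A set avoiding the sum 26 can contain at most one of each pair {x, 26−x}, plus the 5 elements whose complement lies outside the range or equal to its own complement.
The integers 13, …, 22 (10 of them) are such a set: any two sum to at least 13+14 = 27 > 26.
By the pigeonhole principle, any 11th integer completes one of the 5 pairs, so 11 choices force a sum of 26.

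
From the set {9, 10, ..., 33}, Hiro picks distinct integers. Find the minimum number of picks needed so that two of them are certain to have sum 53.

A set avoiding the sum 53 can contain at most one of each pair {x, 53−x}, plus the 11 elements whose complement lies outside the range.
The integers 9, …, 26 (18 of them) are such a set: any two sum to at least 9+10 = 19 and at most 25+26 = 51 < 53.
Pigeonhole: any 19th integer completes one of the 7 pairs, so 19 choices force a sum of 53.

19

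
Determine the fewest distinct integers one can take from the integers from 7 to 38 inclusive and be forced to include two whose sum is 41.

Two chosen integers sum to 41 exactly when both halves of some pair {x, 41−x} with 7 ≤ x ≤ 41−x ≤ 34 are chosen — 14 such pairs.
The remaining 4 elements (those with no distinct partner in range) can never complete a 41-sum, so the worst case takes all of them and one from each pair: 4 + 14 = 18.
The 19th integer has to be the second member of some pair, so 18 + 1 = 19.

19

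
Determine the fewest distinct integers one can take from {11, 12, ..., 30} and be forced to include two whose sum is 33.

Two chosen integers sum to 33 exactly when both halves of some pair {x, 33−x} with 11 ≤ x ≤ 33−x ≤ 22 are chosen — 6 such pairs.
The remaining 8 elements (those with no distinct partner in range) can never complete a 33-sum, so the worst case takes all of them and one from each pair: 8 + 6 = 14.
By the pigeonhole principle, the 15th integer has to be the second member of some pair, so 14 + 1 = 15.

15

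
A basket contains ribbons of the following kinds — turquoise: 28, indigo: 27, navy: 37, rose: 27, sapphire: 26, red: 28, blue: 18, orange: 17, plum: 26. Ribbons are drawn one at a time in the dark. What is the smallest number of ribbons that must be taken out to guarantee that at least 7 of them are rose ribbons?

In the worst case for collecting rose ribbons, every non-rose ribbon comes out first.
There are 28 + 27 + 37 + 26 + 28 + 18 + 17 + 26 = 207 non-rose ribbons altogether.
After those, each further ribbon must be rose, so 207 + 7 = 214 draws guarantee 7 rose ribbons.

214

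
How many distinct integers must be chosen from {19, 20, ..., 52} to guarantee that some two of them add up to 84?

A set avoiding the sum 84 can contain at most one of each pair {x, 84−x}, plus the 14 elements whose complement lies outside the range or equal to its own complement.
The integers 19, …, 42 (24 of them) are such a set: any two sum to at least 19+20 = 39 and at most 41+42 = 83 < 84.
By the pigeonhole principle, any 25th integer completes one of the 10 pairs, so 25 choices force a sum of 84.

25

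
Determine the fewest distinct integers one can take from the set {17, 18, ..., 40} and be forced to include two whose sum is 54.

Group the elements by complementary pair {x, 54−x}: {17,37}, {18,36}, {19,35}, …, giving 10 two-element pairs, the single value 27 (it cannot pair with itself since the integers are distinct), and 3 integers whose partner 54−x falls outside [17,40].
Treating each of those 14 groups as a pigeonhole, one can pick one integer per group — 14 integers — with no two summing to 54.
The 15th integer lands in an occupied pair, forcing a sum of 54.

15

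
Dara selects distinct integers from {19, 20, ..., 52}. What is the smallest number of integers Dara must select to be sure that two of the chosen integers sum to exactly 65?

A set avoiding the sum 65 can contain at most one of each pair {x, 65−x}, plus the 6 elements whose complement lies outside the range.
The integers 33, …, 52 (20 of them) are such a set: any two sum to at least 33+34 = 67 > 65.
Any 21st integer completes one of the 14 pairs, so 21 choices force a sum of 65.

21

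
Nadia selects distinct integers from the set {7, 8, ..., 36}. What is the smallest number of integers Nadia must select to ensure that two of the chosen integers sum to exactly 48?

Two chosen integers sum to 48 exactly when both halves of some pair {x, 48−x} with 12 ≤ x ≤ 48−x ≤ 36 are chosen — 12 such pairs.
The remaining 6 elements (those with no distinct partner in range) can never complete a 48-sum, so the worst case takes all of them and one from each pair: 6 + 12 = 18.
Pigeonhole: the 19th integer has to be the second member of some pair, so 18 + 1 = 19.

19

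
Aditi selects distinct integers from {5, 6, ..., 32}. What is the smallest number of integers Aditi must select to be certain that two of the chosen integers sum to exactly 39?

Group the elements by complementary pair {x, 39−x}: {7,32}, {8,31}, {9,30}, …, giving 13 two-element pairs and 2 integers whose partner 39−x falls outside [5,32].
By the pigeonhole principle, treating each of those 15 groups as a pigeonhole, one can pick one integer per group — 15 integers — with no two summing to 39.
The 16th integer lands in an occupied pair, forcing a sum of 39.

16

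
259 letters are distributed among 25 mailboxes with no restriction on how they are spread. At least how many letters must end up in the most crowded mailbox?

11

Pigeonhole: the 25 mailboxes are the holes and the 259 letters are the pigeons.
If every mailbox held at most 10 letters, the total would be at most 25 × 10 = 250, which is less than 259.
So some mailbox holds at least ⌈259/25⌉ = 11 letters.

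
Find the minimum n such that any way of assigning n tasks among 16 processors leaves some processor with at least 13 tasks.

With 192 tasks one could put exactly 12 in each of the 16 processors, and no processor would reach 13.
One more task must land in a processor that already has 12, giving it 13.
So 16 × 12 + 1 = 193 tasks are required.

193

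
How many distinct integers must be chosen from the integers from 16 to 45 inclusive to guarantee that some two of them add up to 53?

A set avoiding the sum 53 can contain at most one of each pair {x, 53−x}, plus the 8 elements whose complement lies outside the range.
The integers 27, …, 45 (19 of them) are such a set: any two sum to at least 27+28 = 55 > 53.
Any 20th integer completes one of the 11 pairs, so 20 choices force a sum of 53.

20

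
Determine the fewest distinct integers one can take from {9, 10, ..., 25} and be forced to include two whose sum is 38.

12

Two chosen integers sum to 38 exactly when both halves of some pair {x, 38−x} with 13 ≤ x ≤ 38−x ≤ 25 are chosen — 6 such pairs.
The remaining 5 elements (those with no distinct partner in range) can never complete a 38-sum, so the worst case takes all of them and one from each pair: 5 + 6 = 11.
Pigeonhole: the 12th integer has to be the second member of some pair, so 11 + 1 = 12.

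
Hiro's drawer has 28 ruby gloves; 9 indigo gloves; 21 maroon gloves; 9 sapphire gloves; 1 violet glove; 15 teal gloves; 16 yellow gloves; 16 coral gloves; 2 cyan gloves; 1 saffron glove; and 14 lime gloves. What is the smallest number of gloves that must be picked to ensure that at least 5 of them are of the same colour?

37

By pigeonhole, the 11 colours are the holes; the gloves drawn are the pigeons.
To avoid 5 of any one colour, the worst case takes at most 4 of each colour, or every glove of a colour that has fewer than 4.
That gives 4 + 4 + 4 + 4 + 1 + 4 + 4 + 4 + 2 + 1 + 4 = 36 gloves with no colour reaching 5.
The next glove forces some colour to 5, so 36 + 1 = 37.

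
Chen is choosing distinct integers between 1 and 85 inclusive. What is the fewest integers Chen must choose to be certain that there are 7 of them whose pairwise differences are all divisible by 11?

Integers whose pairwise differences are multiples of 11 are exactly those sharing a remainder mod 11. Pigeonhole: the 11 residue classes mod 11 are the pigeonholes.
With 66 integers one could put 6 in each residue class and have no class reach 7.
The 67th integer pushes some class to 7, so 11·6 + 1 = 67.

67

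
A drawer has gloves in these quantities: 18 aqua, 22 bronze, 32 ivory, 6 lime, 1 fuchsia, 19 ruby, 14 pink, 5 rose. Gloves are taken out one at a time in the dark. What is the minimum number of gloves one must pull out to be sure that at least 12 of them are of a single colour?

Put each drawn glove into a box by colour. The largest draw with every box below 12 takes min(count, 11) from each colour; colours with fewer than 11 contribute all they have.
Σ min(cᵢ, 11) = 11 + 11 + 11 + 6 + 1 + 11 + 11 + 5 = 67.
Draw number 67 + 1 = 68 must push one box to 12.

68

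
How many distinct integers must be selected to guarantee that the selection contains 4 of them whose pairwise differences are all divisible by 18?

Integers whose pairwise differences are multiples of 18 are exactly those sharing a remainder mod 18. The 18 residue classes mod 18 are the pigeonholes.
With 54 integers one could put 3 in each residue class and have no class reach 4.
The 55th integer pushes some class to 4, so 18·3 + 1 = 55.

55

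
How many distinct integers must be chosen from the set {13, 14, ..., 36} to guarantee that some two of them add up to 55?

16

Two chosen integers sum to 55 exactly when both halves of some pair {x, 55−x} with 19 ≤ x ≤ 55−x ≤ 36 are chosen — 9 such pairs.
The remaining 6 elements (those with no distinct partner in range) can never complete a 55-sum, so the worst case takes all of them and one from each pair: 6 + 9 = 15.
The 16th integer has to be the second member of some pair, so 15 + 1 = 16.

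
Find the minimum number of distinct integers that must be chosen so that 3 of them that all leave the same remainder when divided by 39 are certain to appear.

79

By the pigeonhole principle, the 39 residue classes mod 39 are the pigeonholes.
With 78 integers one could put 2 in each residue class and have no class reach 3.
The 79th integer pushes some class to 3, so 39·2 + 1 = 79.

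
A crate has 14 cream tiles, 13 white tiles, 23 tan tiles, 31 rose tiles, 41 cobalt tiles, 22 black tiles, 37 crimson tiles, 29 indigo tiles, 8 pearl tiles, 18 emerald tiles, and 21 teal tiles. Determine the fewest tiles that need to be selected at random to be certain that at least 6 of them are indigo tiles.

234

In the worst case for collecting indigo tiles, every non-indigo tile comes out first.
There are 14 + 13 + 23 + 31 + 41 + 22 + 37 + 8 + 18 + 21 = 228 non-indigo tiles altogether.
After those, each further tile must be indigo, so 228 + 6 = 234 draws guarantee 6 indigo tiles.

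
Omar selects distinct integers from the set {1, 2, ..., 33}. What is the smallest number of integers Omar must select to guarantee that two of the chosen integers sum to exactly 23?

23

A set avoiding the sum 23 can contain at most one of each pair {x, 23−x}, plus the 11 elements whose complement lies outside the range.
The integers 12, …, 33 (22 of them) are such a set: any two sum to at least 12+13 = 25 > 23.
Any 23rd integer completes one of the 11 pairs, so 23 choices force a sum of 23.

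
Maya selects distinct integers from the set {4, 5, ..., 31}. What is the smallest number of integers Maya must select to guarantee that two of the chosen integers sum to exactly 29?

Two chosen integers sum to 29 exactly when both halves of some pair {x, 29−x} with 4 ≤ x ≤ 29−x ≤ 25 are chosen — 11 such pairs.
The remaining 6 elements (those with no distinct partner in range) can never complete a 29-sum, so the worst case takes all of them and one from each pair: 6 + 11 = 17.
The 18th integer has to be the second member of some pair, so 17 + 1 = 18.

18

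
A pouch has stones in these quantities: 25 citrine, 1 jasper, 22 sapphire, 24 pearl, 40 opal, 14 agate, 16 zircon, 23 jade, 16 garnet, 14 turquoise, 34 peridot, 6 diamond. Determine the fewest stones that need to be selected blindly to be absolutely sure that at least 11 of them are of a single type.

108

The 12 types are the holes; the stones drawn are the pigeons.
To avoid 11 of any one type, the worst case takes at most 10 of each type, or every stone of a type that has fewer than 10.
That gives 10 + 1 + 10 + 10 + 10 + 10 + 10 + 10 + 10 + 10 + 10 + 6 = 107 stones with no type reaching 11.
The next stone forces some type to 11, so 107 + 1 = 108.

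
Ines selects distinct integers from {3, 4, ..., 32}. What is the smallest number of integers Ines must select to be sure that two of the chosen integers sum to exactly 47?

Group the elements by complementary pair {x, 47−x}: {15,32}, {16,31}, {17,30}, …, giving 9 two-element pairs and 12 integers whose partner 47−x falls outside [3,32].
Treating each of those 21 groups as a pigeonhole, one can pick one integer per group — 21 integers — with no two summing to 47.
The 22nd integer lands in an occupied pair, forcing a sum of 47.

22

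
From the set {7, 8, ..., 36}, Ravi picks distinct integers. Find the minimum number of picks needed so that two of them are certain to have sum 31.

22

A set avoiding the sum 31 can contain at most one of each pair {x, 31−x}, plus the 12 elements whose complement lies outside the range.
The integers 16, …, 36 (21 of them) are such a set: any two sum to at least 16+17 = 33 > 31.
Any 22nd integer completes one of the 9 pairs, so 22 choices force a sum of 31.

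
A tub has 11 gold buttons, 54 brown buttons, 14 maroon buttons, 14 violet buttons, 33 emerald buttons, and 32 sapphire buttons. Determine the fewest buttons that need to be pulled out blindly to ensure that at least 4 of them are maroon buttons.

In the worst case for collecting maroon buttons, every non-maroon button comes out first.
There are 11 + 54 + 14 + 33 + 32 = 144 non-maroon buttons altogether.
After those, each further button must be maroon, so 144 + 4 = 148 draws guarantee 4 maroon buttons.

148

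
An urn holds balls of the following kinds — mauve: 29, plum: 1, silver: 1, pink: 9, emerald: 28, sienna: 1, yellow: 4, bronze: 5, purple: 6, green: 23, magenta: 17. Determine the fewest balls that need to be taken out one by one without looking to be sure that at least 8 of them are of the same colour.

54

Pigeonhole: put each drawn ball into a box by colour. The largest draw with every box below 8 takes min(count, 7) from each colour; colours with fewer than 7 contribute all they have.
Σ min(cᵢ, 7) = 7 + 1 + 1 + 7 + 7 + 1 + 4 + 5 + 6 + 7 + 7 = 53.
Draw number 53 + 1 = 54 must push one box to 8.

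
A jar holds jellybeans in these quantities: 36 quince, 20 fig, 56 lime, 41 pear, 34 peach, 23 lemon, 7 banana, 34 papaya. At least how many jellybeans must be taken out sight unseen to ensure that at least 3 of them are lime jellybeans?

198

In the worst case for collecting lime jellybeans, every non-lime jellybean comes out first.
There are 36 + 20 + 41 + 34 + 23 + 7 + 34 = 195 non-lime jellybeans altogether.
After those, each further jellybean must be lime, so 195 + 3 = 198 draws guarantee 3 lime jellybeans.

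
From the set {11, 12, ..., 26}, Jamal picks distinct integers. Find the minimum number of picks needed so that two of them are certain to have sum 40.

11

Group the elements by complementary pair {x, 40−x}: {14,26}, {15,25}, {16,24}, …, giving 6 two-element pairs, the single value 20 (it cannot pair with itself since the integers are distinct), and 3 integers whose partner 40−x falls outside [11,26].
Pigeonhole: treating each of those 10 groups as a pigeonhole, one can pick one integer per group — 10 integers — with no two summing to 40.
The 11th integer lands in an occupied pair, forcing a sum of 40.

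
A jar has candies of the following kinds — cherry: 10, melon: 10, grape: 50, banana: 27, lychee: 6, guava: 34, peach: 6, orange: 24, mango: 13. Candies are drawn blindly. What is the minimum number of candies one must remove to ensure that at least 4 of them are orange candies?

In the worst case for collecting orange candies, every non-orange candy comes out first.
There are 10 + 10 + 50 + 27 + 6 + 34 + 6 + 13 = 156 non-orange candies altogether.
After those, each further candy must be orange, so 156 + 4 = 160 draws guarantee 4 orange candies.

160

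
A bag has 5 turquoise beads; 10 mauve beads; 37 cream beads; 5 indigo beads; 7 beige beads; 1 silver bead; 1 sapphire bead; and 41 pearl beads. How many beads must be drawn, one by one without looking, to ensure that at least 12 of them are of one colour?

An adversary could hand out at most 11 beads per colour (6 colours run out sooner): 5 + 10 + 11 + 5 + 7 + 1 + 1 + 11 = 51 beads and still no colour has 12.
By pigeonhole, one more bead lands in a colour already at 11, so 52 draws are enough and 51 are not.

52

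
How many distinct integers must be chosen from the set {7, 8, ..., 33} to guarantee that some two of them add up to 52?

21

A set avoiding the sum 52 can contain at most one of each pair {x, 52−x}, plus the 13 elements whose complement lies outside the range or equal to its own complement.
The integers 7, …, 26 (20 of them) are such a set: any two sum to at least 7+8 = 15 and at most 25+26 = 51 < 52.
By pigeonhole, any 21st integer completes one of the 7 pairs, so 21 choices force a sum of 52.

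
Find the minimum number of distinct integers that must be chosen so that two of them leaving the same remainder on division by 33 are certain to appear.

34

Pigeonhole: the 33 residue classes mod 33 are the pigeonholes.
With 33 integers one could put 1 in each residue class and have no class reach 2.
The 34th integer pushes some class to 2, so 33·1 + 1 = 34.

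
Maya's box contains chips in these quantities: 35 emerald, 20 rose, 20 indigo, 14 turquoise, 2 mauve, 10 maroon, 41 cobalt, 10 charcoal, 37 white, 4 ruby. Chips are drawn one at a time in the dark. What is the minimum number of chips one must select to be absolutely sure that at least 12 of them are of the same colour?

93

An adversary could hand out at most 11 chips per colour (4 colours run out sooner): 11 + 11 + 11 + 11 + 2 + 10 + 11 + 10 + 11 + 4 = 92 chips and still no colour has 12.
One more chip lands in a colour already at 11, so 93 draws are enough and 92 are not.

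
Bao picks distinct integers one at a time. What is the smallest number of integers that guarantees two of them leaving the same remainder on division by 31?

By the pigeonhole principle, the 31 residue classes mod 31 are the pigeonholes.
With 31 integers one could put 1 in each residue class and have no class reach 2.
The 32nd integer pushes some class to 2, so 31·1 + 1 = 32.

32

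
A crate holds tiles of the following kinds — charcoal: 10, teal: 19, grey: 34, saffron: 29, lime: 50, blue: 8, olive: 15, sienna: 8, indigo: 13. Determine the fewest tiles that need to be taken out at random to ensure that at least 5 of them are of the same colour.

37

By the pigeonhole principle, the 9 colours are the holes; the tiles drawn are the pigeons.
To avoid 5 of any one colour, the worst case takes at most 4 of each colour.
That gives 4 + 4 + 4 + 4 + 4 + 4 + 4 + 4 + 4 = 36 tiles with no colour reaching 5.
The next tile forces some colour to 5, so 36 + 1 = 37.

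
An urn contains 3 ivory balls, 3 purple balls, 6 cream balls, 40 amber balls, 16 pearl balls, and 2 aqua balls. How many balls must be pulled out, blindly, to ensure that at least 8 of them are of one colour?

An adversary could hand out at most 7 balls per colour (4 colours run out sooner): 3 + 3 + 6 + 7 + 7 + 2 = 28 balls and still no colour has 8.
One more ball lands in a colour already at 7, so 29 draws are enough and 28 are not.

29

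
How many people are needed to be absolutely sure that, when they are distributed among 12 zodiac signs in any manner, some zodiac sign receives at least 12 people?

With 132 people one could put exactly 11 in each of the 12 zodiac signs, and no zodiac sign would reach 12.
By the pigeonhole principle, one more person must land in a zodiac sign that already has 11, giving it 12.
So 12 × 11 + 1 = 133 people are required.

133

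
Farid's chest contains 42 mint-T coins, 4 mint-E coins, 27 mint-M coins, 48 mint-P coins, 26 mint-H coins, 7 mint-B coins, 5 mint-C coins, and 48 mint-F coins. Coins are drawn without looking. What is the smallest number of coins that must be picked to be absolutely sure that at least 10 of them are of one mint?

62

An adversary could hand out at most 9 coins per mint (mint-E, mint-B, mint-C run out sooner): 9 + 4 + 9 + 9 + 9 + 7 + 5 + 9 = 61 coins and still no mint has 10.
One more coin lands in a mint already at 9, so 62 draws are enough and 61 are not.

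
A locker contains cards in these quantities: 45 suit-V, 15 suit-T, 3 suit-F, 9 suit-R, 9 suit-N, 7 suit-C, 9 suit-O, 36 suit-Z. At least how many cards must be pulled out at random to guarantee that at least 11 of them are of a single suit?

68

An adversary could hand out at most 10 cards per suit (5 suits run out sooner): 10 + 10 + 3 + 9 + 9 + 7 + 9 + 10 = 67 cards and still no suit has 11.
Pigeonhole: one more card lands in a suit already at 10, so 68 draws are enough and 67 are not.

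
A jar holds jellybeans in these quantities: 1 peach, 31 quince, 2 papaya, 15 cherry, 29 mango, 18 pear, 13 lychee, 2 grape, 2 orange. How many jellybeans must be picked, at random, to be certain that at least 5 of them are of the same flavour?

The 9 flavours are the holes; the jellybeans drawn are the pigeons.
To avoid 5 of any one flavour, the worst case takes at most 4 of each flavour, or every jellybean of a flavour that has fewer than 4.
That gives 1 + 4 + 2 + 4 + 4 + 4 + 4 + 2 + 2 = 27 jellybeans with no flavour reaching 5.
The next jellybean forces some flavour to 5, so 27 + 1 = 28.

28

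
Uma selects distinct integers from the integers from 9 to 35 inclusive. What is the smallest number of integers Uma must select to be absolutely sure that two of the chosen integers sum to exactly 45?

Group the elements by complementary pair {x, 45−x}: {10,35}, {11,34}, {12,33}, …, giving 13 two-element pairs and 1 integer whose partner 45−x falls outside [9,35].
Treating each of those 14 groups as a pigeonhole, one can pick one integer per group — 14 integers — with no two summing to 45.
The 15th integer lands in an occupied pair, forcing a sum of 45.

15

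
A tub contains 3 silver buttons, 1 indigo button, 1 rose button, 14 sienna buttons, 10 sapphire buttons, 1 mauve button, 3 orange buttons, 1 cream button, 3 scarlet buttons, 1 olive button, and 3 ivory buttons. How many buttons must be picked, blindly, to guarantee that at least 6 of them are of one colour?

Put each drawn button into a box by colour. The largest draw with every box below 6 takes min(count, 5) from each colour; colours with fewer than 5 contribute all they have.
Σ min(cᵢ, 5) = 3 + 1 + 1 + 5 + 5 + 1 + 3 + 1 + 3 + 1 + 3 = 27.
Draw number 27 + 1 = 28 must push one box to 6.

28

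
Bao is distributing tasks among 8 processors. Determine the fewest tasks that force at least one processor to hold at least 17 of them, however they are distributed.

With 128 tasks one could put exactly 16 in each of the 8 processors, and no processor would reach 17.
One more task must land in a processor that already has 16, giving it 17.
So 8 × 16 + 1 = 129 tasks are required.

129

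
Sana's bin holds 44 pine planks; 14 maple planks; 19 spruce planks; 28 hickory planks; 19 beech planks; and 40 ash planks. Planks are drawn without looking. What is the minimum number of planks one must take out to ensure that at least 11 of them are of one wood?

An adversary could hand out at most 10 planks per wood: 10 + 10 + 10 + 10 + 10 + 10 = 60 planks and still no wood has 11.
One more plank lands in a wood already at 10, so 61 draws are enough and 60 are not.

61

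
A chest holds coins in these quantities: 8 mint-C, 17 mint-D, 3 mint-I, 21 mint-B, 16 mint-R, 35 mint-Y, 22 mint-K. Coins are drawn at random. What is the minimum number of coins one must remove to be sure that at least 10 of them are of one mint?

57

An adversary could hand out at most 9 coins per mint (mint-C, mint-I run out sooner): 8 + 9 + 3 + 9 + 9 + 9 + 9 = 56 coins and still no mint has 10.
One more coin lands in a mint already at 9, so 57 draws are enough and 56 are not.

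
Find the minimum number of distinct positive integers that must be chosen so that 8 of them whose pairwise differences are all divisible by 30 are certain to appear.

Integers whose pairwise differences are multiples of 30 are exactly those sharing a remainder mod 30. The 30 residue classes mod 30 are the pigeonholes.
With 210 integers one could put 7 in each residue class and have no class reach 8.
The 211th integer pushes some class to 8, so 30·7 + 1 = 211.

211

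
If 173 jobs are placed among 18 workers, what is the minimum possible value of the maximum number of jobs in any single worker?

The 18 workers are the holes and the 173 jobs are the pigeons.
If every worker held at most 9 jobs, the total would be at most 18 × 9 = 162, which is less than 173.
So some worker holds at least ⌈173/18⌉ = 10 jobs.

10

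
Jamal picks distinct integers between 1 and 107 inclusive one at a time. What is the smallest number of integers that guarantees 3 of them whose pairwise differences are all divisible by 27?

Integers whose pairwise differences are multiples of 27 are exactly those sharing a remainder mod 27. The 27 residue classes mod 27 are the pigeonholes.
With 54 integers one could put 2 in each residue class and have no class reach 3.
The 55th integer pushes some class to 3, so 27·2 + 1 = 55.

55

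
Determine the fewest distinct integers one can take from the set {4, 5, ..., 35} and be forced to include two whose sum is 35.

19

Two chosen integers sum to 35 exactly when both halves of some pair {x, 35−x} with 4 ≤ x ≤ 35−x ≤ 31 are chosen — 14 such pairs.
The remaining 4 elements (those with no distinct partner in range) can never complete a 35-sum, so the worst case takes all of them and one from each pair: 4 + 14 = 18.
Pigeonhole: the 19th integer has to be the second member of some pair, so 18 + 1 = 19.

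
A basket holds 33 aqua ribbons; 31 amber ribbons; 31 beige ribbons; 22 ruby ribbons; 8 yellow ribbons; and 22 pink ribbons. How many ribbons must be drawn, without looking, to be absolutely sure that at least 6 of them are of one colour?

An adversary could hand out at most 5 ribbons per colour: 5 + 5 + 5 + 5 + 5 + 5 = 30 ribbons and still no colour has 6.
By the pigeonhole principle, one more ribbon lands in a colour already at 5, so 31 draws are enough and 30 are not.

31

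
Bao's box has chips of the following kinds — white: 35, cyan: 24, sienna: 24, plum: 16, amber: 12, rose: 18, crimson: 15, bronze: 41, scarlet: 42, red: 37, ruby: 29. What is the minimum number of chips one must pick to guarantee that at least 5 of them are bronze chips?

257

In the worst case for collecting bronze chips, every non-bronze chip comes out first.
There are 35 + 24 + 24 + 16 + 12 + 18 + 15 + 42 + 37 + 29 = 252 non-bronze chips altogether.
After those, each further chip must be bronze, so 252 + 5 = 257 draws guarantee 5 bronze chips.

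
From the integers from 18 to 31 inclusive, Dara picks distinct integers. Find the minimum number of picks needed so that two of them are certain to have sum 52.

Two chosen integers sum to 52 exactly when both halves of some pair {x, 52−x} with 21 ≤ x ≤ 52−x ≤ 31 are chosen — 5 such pairs.
The remaining 4 elements (those with no distinct partner in range) can never complete a 52-sum, so the worst case takes all of them and one from each pair: 4 + 5 = 9.
By pigeonhole, the 10th integer has to be the second member of some pair, so 9 + 1 = 10.

10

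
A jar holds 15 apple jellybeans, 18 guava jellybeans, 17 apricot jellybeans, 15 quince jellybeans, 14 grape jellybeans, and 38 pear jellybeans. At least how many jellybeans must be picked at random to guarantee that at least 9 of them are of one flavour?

49

An adversary could hand out at most 8 jellybeans per flavour: 8 + 8 + 8 + 8 + 8 + 8 = 48 jellybeans and still no flavour has 9.
One more jellybean lands in a flavour already at 8, so 49 draws are enough and 48 are not.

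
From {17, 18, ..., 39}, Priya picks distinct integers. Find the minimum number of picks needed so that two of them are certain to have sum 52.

15

Two chosen integers sum to 52 exactly when both halves of some pair {x, 52−x} with 17 ≤ x ≤ 52−x ≤ 35 are chosen — 9 such pairs.
The remaining 5 elements (those with no distinct partner in range) can never complete a 52-sum, so the worst case takes all of them and one from each pair: 5 + 9 = 14.
Pigeonhole: the 15th integer has to be the second member of some pair, so 14 + 1 = 15.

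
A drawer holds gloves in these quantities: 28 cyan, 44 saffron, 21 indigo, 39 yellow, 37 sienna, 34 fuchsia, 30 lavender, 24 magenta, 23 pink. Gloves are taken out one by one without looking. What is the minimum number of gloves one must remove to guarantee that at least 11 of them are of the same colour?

Pigeonhole: put each drawn glove into a box by colour. The largest draw with every box below 11 takes min(count, 10) from each colour.
Σ min(cᵢ, 10) = 10 + 10 + 10 + 10 + 10 + 10 + 10 + 10 + 10 = 90.
Draw number 90 + 1 = 91 must push one box to 11.

91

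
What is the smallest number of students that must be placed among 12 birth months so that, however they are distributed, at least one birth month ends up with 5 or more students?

49

With 48 students one could put exactly 4 in each of the 12 birth months, and no birth month would reach 5.
One more student must land in a birth month that already has 4, giving it 5.
So 12 × 4 + 1 = 49 students are required.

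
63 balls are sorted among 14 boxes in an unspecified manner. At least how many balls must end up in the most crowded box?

5

The 14 boxes are the holes and the 63 balls are the pigeons.
If every box held at most 4 balls, the total would be at most 14 × 4 = 56, which is less than 63.
So some box holds at least ⌈63/14⌉ = 5 balls.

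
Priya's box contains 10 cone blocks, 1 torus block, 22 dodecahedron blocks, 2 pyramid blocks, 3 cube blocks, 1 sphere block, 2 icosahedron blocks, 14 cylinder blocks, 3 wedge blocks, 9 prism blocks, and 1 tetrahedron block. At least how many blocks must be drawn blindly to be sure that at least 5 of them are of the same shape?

Pigeonhole: the 11 shapes are the holes; the blocks drawn are the pigeons.
To avoid 5 of any one shape, the worst case takes at most 4 of each shape, or every block of a shape that has fewer than 4.
That gives 4 + 1 + 4 + 2 + 3 + 1 + 2 + 4 + 3 + 4 + 1 = 29 blocks with no shape reaching 5.
The next block forces some shape to 5, so 29 + 1 = 30.

30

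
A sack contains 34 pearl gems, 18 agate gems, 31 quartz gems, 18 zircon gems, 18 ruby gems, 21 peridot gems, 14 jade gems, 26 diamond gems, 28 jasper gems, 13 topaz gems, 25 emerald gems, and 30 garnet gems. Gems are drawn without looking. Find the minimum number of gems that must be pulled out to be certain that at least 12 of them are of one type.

Pigeonhole: put each drawn gem into a box by type. The largest draw with every box below 12 takes min(count, 11) from each type.
Σ min(cᵢ, 11) = 11 + 11 + 11 + 11 + 11 + 11 + 11 + 11 + 11 + 11 + 11 + 11 = 132.
Draw number 132 + 1 = 133 must push one box to 12.

133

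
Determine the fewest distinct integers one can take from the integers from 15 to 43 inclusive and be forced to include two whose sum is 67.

Two chosen integers sum to 67 exactly when both halves of some pair {x, 67−x} with 24 ≤ x ≤ 67−x ≤ 43 are chosen — 10 such pairs.
The remaining 9 elements (those with no distinct partner in range) can never complete a 67-sum, so the worst case takes all of them and one from each pair: 9 + 10 = 19.
By pigeonhole, the 20th integer has to be the second member of some pair, so 19 + 1 = 20.

20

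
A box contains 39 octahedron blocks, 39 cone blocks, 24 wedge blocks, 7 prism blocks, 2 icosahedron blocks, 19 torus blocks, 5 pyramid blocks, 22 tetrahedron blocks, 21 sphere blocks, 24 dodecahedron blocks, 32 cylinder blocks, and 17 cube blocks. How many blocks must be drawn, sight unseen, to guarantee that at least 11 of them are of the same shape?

105

By pigeonhole, the 12 shapes are the holes; the blocks drawn are the pigeons.
To avoid 11 of any one shape, the worst case takes at most 10 of each shape, or every block of a shape that has fewer than 10.
That gives 10 + 10 + 10 + 7 + 2 + 10 + 5 + 10 + 10 + 10 + 10 + 10 = 104 blocks with no shape reaching 11.
The next block forces some shape to 11, so 104 + 1 = 105.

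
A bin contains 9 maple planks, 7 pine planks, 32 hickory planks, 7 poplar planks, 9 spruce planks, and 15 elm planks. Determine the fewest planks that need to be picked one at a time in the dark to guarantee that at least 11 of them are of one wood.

53

Put each drawn plank into a box by wood. The largest draw with every box below 11 takes min(count, 10) from each wood; woods with fewer than 10 contribute all they have.
Σ min(cᵢ, 10) = 9 + 7 + 10 + 7 + 9 + 10 = 52.
Draw number 52 + 1 = 53 must push one box to 11.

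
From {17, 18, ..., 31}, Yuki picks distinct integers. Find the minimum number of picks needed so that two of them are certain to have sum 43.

A set avoiding the sum 43 can contain at most one of each pair {x, 43−x}, plus the 5 elements whose complement lies outside the range.
The integers 22, …, 31 (10 of them) are such a set: any two sum to at least 22+23 = 45 > 43.
By the pigeonhole principle, any 11th integer completes one of the 5 pairs, so 11 choices force a sum of 43.

11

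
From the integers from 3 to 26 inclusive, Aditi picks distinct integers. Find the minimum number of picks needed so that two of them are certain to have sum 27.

A set avoiding the sum 27 can contain at most one of each pair {x, 27−x}, plus the 2 elements whose complement lies outside the range.
The integers 14, …, 26 (13 of them) are such a set: any two sum to at least 14+15 = 29 > 27.
By the pigeonhole principle, any 14th integer completes one of the 11 pairs, so 14 choices force a sum of 27.

14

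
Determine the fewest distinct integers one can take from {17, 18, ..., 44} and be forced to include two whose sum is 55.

A set avoiding the sum 55 can contain at most one of each pair {x, 55−x}, plus the 6 elements whose complement lies outside the range.
The integers 28, …, 44 (17 of them) are such a set: any two sum to at least 28+29 = 57 > 55.
Pigeonhole: any 18th integer completes one of the 11 pairs, so 18 choices force a sum of 55.

18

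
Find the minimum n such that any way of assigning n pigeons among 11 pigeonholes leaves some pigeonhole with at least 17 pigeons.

With 176 pigeons one could put exactly 16 in each of the 11 pigeonholes, and no pigeonhole would reach 17.
By pigeonhole, one more pigeon must land in a pigeonhole that already has 16, giving it 17.
So 11 × 16 + 1 = 177 pigeons are required.

177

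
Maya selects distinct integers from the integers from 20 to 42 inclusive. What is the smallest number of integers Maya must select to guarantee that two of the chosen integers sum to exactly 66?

15

Two chosen integers sum to 66 exactly when both halves of some pair {x, 66−x} with 24 ≤ x ≤ 66−x ≤ 42 are chosen — 9 such pairs.
The remaining 5 elements (those with no distinct partner in range) can never complete a 66-sum, so the worst case takes all of them and one from each pair: 5 + 9 = 14.
The 15th integer has to be the second member of some pair, so 14 + 1 = 15.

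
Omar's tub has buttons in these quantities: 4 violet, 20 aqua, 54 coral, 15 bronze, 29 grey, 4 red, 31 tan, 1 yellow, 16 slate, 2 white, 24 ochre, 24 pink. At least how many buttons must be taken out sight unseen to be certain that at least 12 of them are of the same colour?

100

Pigeonhole: put each drawn button into a box by colour. The largest draw with every box below 12 takes min(count, 11) from each colour; colours with fewer than 11 contribute all they have.
Σ min(cᵢ, 11) = 4 + 11 + 11 + 11 + 11 + 4 + 11 + 1 + 11 + 2 + 11 + 11 = 99.
Draw number 99 + 1 = 100 must push one box to 12.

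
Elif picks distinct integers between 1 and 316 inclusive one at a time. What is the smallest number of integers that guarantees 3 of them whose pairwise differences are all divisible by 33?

Integers whose pairwise differences are multiples of 33 are exactly those sharing a remainder mod 33. By pigeonhole, the 33 residue classes mod 33 are the pigeonholes.
With 66 integers one could put 2 in each residue class and have no class reach 3.
The 67th integer pushes some class to 3, so 33·2 + 1 = 67.

67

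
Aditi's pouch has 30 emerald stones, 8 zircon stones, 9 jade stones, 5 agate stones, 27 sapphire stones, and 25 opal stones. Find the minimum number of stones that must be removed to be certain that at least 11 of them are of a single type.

An adversary could hand out at most 10 stones per type (zircon, jade, agate run out sooner): 10 + 8 + 9 + 5 + 10 + 10 = 52 stones and still no type has 11.
Pigeonhole: one more stone lands in a type already at 10, so 53 draws are enough and 52 are not.

53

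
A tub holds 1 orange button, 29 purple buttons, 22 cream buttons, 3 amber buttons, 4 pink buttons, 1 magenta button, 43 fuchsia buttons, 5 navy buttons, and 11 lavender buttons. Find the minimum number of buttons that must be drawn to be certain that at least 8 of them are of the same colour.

An adversary could hand out at most 7 buttons per colour (5 colours run out sooner): 1 + 7 + 7 + 3 + 4 + 1 + 7 + 5 + 7 = 42 buttons and still no colour has 8.
By pigeonhole, one more button lands in a colour already at 7, so 43 draws are enough and 42 are not.

43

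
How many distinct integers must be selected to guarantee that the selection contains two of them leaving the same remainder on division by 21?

The 21 residue classes mod 21 are the pigeonholes.
With 21 integers one could put 1 in each residue class and have no class reach 2.
The 22nd integer pushes some class to 2, so 21·1 + 1 = 22.

22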